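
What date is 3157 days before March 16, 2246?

July 24, 2237

Count 3157 days before March 16, 2246:
Day-of-year of July 24, 2237: 205.
Day-of-year of March 16, 2246: 75.
2237 has 365 days, so 365 − 205 = 160 days remain in 2237.
Full years 2238–2245: 6 common + 2 leap = 6×365 + 2×366 = 2922 days.
Total: 160 + 2922 + 75 = 3157 days.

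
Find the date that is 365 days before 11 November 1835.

11 November 1834

Count 365 days before November 11, 1835:
November 11, 1834 → November 11, 1835: 365 days.
Total: 365 days.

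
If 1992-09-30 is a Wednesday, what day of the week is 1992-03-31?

Count forward from the earlier date (March 31, 1992) to the later (September 30, 1992):
March 1992: 31 − 31 = 0 days remain.
Then April (30), May (31), June (30), July (31), August (31): 30 + 31 + 30 + 31 + 31 = 153 days.
September 1–30, 1992: 30 days.
Total: 0 + 153 + 30 = 183 days.
183 mod 7 = 1, so 1 day before Wednesday is Tuesday.

Tuesday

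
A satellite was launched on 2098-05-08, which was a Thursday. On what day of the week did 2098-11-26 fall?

Wednesday

May 2098: 31 − 8 = 23 days remain.
Then June (30), July (31), August (31), September (30), October (31): 30 + 31 + 31 + 30 + 31 = 153 days.
November 1–26, 2098: 26 days.
Total: 23 + 153 + 26 = 202 days.
202 mod 7 = 6, so 6 days after Thursday is Wednesday.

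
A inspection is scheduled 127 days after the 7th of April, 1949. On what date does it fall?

the 12th of August, 1949

Count 127 days after April 7, 1949:
April 1949: 30 − 7 = 23 days remain.
Then May (31), June (30), July (31): 31 + 30 + 31 = 92 days.
August 1–12, 1949: 12 days.
Total: 23 + 92 + 12 = 127 days.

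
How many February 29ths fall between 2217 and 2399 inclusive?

44

Years divisible by 4: 2220, 2224, …, 2396 — 45 in all.
Of these, 2300 is divisible by 100 but not 400, so not leap.
Leap years: 45 − 1 = 44.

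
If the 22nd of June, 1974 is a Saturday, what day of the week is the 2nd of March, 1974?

Saturday

Count forward from the earlier date (March 2, 1974) to the later (June 22, 1974):
March 1974: 31 − 2 = 29 days remain.
Then April (30), May (31): 30 + 31 = 61 days.
June 1–22, 1974: 22 days.
Total: 29 + 61 + 22 = 112 days.
112 is a multiple of 7, so the 2nd of March, 1974 falls on the same weekday: Saturday.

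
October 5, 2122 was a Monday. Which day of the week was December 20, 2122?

October 2122: 31 − 5 = 26 days remain.
Then November (30): 30 days.
December 1–20, 2122: 20 days.
Total: 26 + 30 + 20 = 76 days.
76 mod 7 = 6, so 6 days after Monday is Sunday.

Sunday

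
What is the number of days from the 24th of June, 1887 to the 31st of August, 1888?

June 24, 1887 → June 24, 1888: 366 days (1888 is a leap year).
June 1888: 30 − 24 = 6 days remain.
Then July (31): 31 days.
August 1–31, 1888: 31 days.
Residual: 68 days.
Total: 434 days.

434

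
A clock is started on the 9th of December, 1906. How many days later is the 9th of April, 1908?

487

Day-of-year of December 9, 1906: 343.
Day-of-year of April 9, 1908: 100.
1906 has 365 days, so 365 − 343 = 22 days remain in 1906.
Full years: 1907: 365. Sum = 365.
Total: 22 + 365 + 100 = 487 days.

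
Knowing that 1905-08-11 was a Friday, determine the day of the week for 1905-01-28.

Saturday

Count forward from the earlier date (January 28, 1905) to the later (August 11, 1905):
January 1905: 31 − 28 = 3 days remain.
Then February 1905 (28), March (31), April (30), May (31), June (30), July (31): 28 + 31 + 30 + 31 + 30 + 31 = 181 days.
August 1–11, 1905: 11 days.
Total: 3 + 181 + 11 = 195 days.
195 mod 7 = 6, so 6 days before Friday is Saturday.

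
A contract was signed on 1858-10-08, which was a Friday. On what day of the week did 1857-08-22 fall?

Count forward from the earlier date (August 22, 1857) to the later (October 8, 1858):
August 22, 1857 → August 22, 1858: 365 days.
August 1858: 31 − 22 = 9 days remain.
Then September (30): 30 days.
October 1–8, 1858: 8 days.
Residual: 47 days.
Total: 412 days.
412 mod 7 = 6, so 6 days before Friday is Saturday.

Saturday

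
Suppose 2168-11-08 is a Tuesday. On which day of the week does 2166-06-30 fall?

Count forward from the earlier date (June 30, 2166) to the later (November 8, 2168):
June 30, 2166 → June 30, 2167: 365 days.
June 30, 2167 → June 30, 2168: 366 days (2168 is a leap year).
June 2168: 30 − 30 = 0 days remain.
Then July (31), August (31), September (30), October (31): 31 + 31 + 30 + 31 = 123 days.
November 1–8, 2168: 8 days.
Residual: 131 days.
Total: 862 days.
862 mod 7 = 1, so 1 day before Tuesday is Monday.

Monday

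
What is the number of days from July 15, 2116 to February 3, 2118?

July 2116: 31 − 15 = 16 days remain.
Then 18 full months totalling 549 days.
February 1–3, 2118: 3 days (2118 is not a leap year).
Total: 16 + 549 + 3 = 568 days.

568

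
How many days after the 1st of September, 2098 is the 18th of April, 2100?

September 1, 2098 → September 1, 2099: 365 days.
September 2099: 30 − 1 = 29 days remain.
Then October (31), November (30), December (31), January (31), February 2100 (28), March (31): 31 + 30 + 31 + 31 + 28 + 31 = 182 days.
April 1–18, 2100: 18 days.
Residual: 229 days.
Total: 594 days.

594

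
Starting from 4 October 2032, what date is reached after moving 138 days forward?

19 February 2033

Count 138 days after October 4, 2032:
October 2032: 31 − 4 = 27 days remain.
Then November (30), December (31), January (31): 30 + 31 + 31 = 92 days.
February 1–19, 2033: 19 days (2033 is not a leap year).
Total: 27 + 92 + 19 = 138 days.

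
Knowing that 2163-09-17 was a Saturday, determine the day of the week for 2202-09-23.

Day-of-year of September 17, 2163: 260.
Day-of-year of September 23, 2202: 266.
2163 has 365 days, so 365 − 260 = 105 days remain in 2163.
Full years 2164–2201: 29 common + 9 leap = 29×365 + 9×366 = 13879 days.
Total: 105 + 13879 + 266 = 14250 days.
14250 mod 7 = 5, so 5 days after Saturday is Thursday.

Thursday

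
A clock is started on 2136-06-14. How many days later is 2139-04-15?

June 14, 2136 → June 14, 2137: 365 days.
June 14, 2137 → June 14, 2138: 365 days.
June 2138: 30 − 14 = 16 days remain.
Then 9 full months totalling 274 days.
April 1–15, 2139: 15 days.
Residual: 305 days.
Total: 1035 days.

1035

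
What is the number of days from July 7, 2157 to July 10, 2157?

3

Within July 2157: 10 − 7 = 3 days.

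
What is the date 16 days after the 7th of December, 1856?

the 23rd of December, 1856

Count 16 days after December 7, 1856:
Within December 1856: 23 − 7 = 16 days.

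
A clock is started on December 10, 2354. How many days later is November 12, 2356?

December 2354: 31 − 10 = 21 days remain.
Then 22 full months totalling 670 days.
November 1–12, 2356: 12 days.
Total: 21 + 670 + 12 = 703 days.

703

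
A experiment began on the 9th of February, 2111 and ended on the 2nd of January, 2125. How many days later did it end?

Day-of-year of February 9, 2111: 40.
Day-of-year of January 2, 2125: 2.
2111 has 365 days, so 365 − 40 = 325 days remain in 2111.
Full years 2112–2124: 9 common + 4 leap = 9×365 + 4×366 = 4749 days.
Total: 325 + 4749 + 2 = 5076 days.

5076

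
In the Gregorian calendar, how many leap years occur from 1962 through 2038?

19

Years divisible by 4: 1964, 1968, …, 2036 — 19 in all.
2000 is divisible by 400, so still leap.
No century exceptions apply. Count: 19.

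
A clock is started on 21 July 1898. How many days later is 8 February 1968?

25403

From July 21, 1898 to July 21, 1967: 69 years, of which 16 contain a Feb 29 — 53×365 + 16×366 = 25201 days.
(1900 is not a leap year (divisible by 100 but not 400).)
July 1967: 31 − 21 = 10 days remain.
Then August (31), September (30), October (31), November (30), December (31), January (31): 31 + 30 + 31 + 30 + 31 + 31 = 184 days.
February 1–8, 1968: 8 days (1968 is a leap year).
Residual: 202 days.
Total: 25403 days.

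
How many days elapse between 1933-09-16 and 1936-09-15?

1095

September 16, 1933 → September 16, 1934: 365 days.
September 16, 1934 → September 16, 1935: 365 days.
September 1935: 30 − 16 = 14 days remain.
Then 11 full months totalling 336 days.
September 1–15, 1936: 15 days.
Residual: 365 days.
Total: 1095 days.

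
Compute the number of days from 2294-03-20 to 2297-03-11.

1087

March 20, 2294 → March 20, 2295: 365 days.
March 20, 2295 → March 20, 2296: 366 days (2296 is a leap year).
March 2296: 31 − 20 = 11 days remain.
Then 11 full months totalling 334 days.
March 1–11, 2297: 11 days.
Residual: 356 days.
Total: 1087 days.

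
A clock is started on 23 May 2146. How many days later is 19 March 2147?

May 2146: 31 − 23 = 8 days remain.
Then 9 full months totalling 273 days.
March 1–19, 2147: 19 days.
Total: 8 + 273 + 19 = 300 days.

300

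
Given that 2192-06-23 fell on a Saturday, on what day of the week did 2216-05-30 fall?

Thursday

Day-of-year of June 23, 2192: 175.
Day-of-year of May 30, 2216: 151.
2192 has 366 days, so 366 − 175 = 191 days remain in 2192.
Full years 2193–2215: 19 common + 4 leap = 19×365 + 4×366 = 8399 days.
Total: 191 + 8399 + 151 = 8741 days.
8741 mod 7 = 5, so 5 days after Saturday is Thursday.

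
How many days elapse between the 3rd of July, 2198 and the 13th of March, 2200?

618

July 2198: 31 − 3 = 28 days remain.
Then 19 full months totalling 577 days.
March 1–13, 2200: 13 days.
Total: 28 + 577 + 13 = 618 days.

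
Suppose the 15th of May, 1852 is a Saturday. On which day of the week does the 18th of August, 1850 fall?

Sunday

Count forward from the earlier date (August 18, 1850) to the later (May 15, 1852):
August 1850: 31 − 18 = 13 days remain.
Then 20 full months totalling 608 days.
May 1–15, 1852: 15 days.
Total: 13 + 608 + 15 = 636 days.
636 mod 7 = 6, so 6 days before Saturday is Sunday.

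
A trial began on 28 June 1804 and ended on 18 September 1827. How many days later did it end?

From June 28, 1804 to June 28, 1827: 23 years, of which 5 contain a Feb 29 — 18×365 + 5×366 = 8400 days.
June 1827: 30 − 28 = 2 days remain.
Then July (31), August (31): 31 + 31 = 62 days.
September 1–18, 1827: 18 days.
Residual: 82 days.
Total: 8482 days.

8482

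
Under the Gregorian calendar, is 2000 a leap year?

Yes

2000 is a leap year (divisible by 400).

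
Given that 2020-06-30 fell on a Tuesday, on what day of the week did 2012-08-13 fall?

Monday

Count forward from the earlier date (August 13, 2012) to the later (June 30, 2020):
From August 13, 2012 to August 13, 2019: 7 years, of which 1 contains a Feb 29 — 6×365 + 1×366 = 2556 days.
August 2019: 31 − 13 = 18 days remain.
Then 9 full months totalling 274 days.
June 1–30, 2020: 30 days.
Residual: 322 days.
Total: 2878 days.
2878 mod 7 = 1, so 1 day before Tuesday is Monday.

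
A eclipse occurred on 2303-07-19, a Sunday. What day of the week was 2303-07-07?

Count forward from the earlier date (July 7, 2303) to the later (July 19, 2303):
Within July 2303: 19 − 7 = 12 days.
12 mod 7 = 5, so 5 days before Sunday is Tuesday.

Tuesday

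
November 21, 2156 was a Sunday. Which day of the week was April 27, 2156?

Count forward from the earlier date (April 27, 2156) to the later (November 21, 2156):
April 2156: 30 − 27 = 3 days remain.
Then May (31), June (30), July (31), August (31), September (30), October (31): 31 + 30 + 31 + 31 + 30 + 31 = 184 days.
November 1–21, 2156: 21 days.
Total: 3 + 184 + 21 = 208 days.
208 mod 7 = 5, so 5 days before Sunday is Tuesday.

Tuesday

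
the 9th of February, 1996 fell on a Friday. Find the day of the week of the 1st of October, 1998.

February 9, 1996 → February 9, 1997: 366 days (1996 is a leap year).
February 9, 1997 → February 9, 1998: 365 days.
February 1998: 28 − 9 = 19 days remain (1998 is not a leap year, so February has 28 days).
Then March (31), April (30), May (31), June (30), July (31), August (31), September (30): 31 + 30 + 31 + 30 + 31 + 31 + 30 = 214 days.
October 1, 1998: 1 day.
Residual: 234 days.
Total: 965 days.
965 mod 7 = 6, so 6 days after Friday is Thursday.

Thursday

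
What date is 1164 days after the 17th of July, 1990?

the 23rd of September, 1993

Count 1164 days after July 17, 1990:
July 17, 1990 → July 17, 1991: 365 days.
July 17, 1991 → July 17, 1992: 366 days (1992 is a leap year).
July 17, 1992 → July 17, 1993: 365 days.
July 1993: 31 − 17 = 14 days remain.
Then August (31): 31 days.
September 1–23, 1993: 23 days.
Residual: 68 days.
Total: 1164 days.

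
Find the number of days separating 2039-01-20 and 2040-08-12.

January 20, 2039 → January 20, 2040: 365 days.
January 2040: 31 − 20 = 11 days remain.
Then February 2040 (29), March (31), April (30), May (31), June (30), July (31): 29 + 31 + 30 + 31 + 30 + 31 = 182 days.
August 1–12, 2040: 12 days.
Residual: 205 days.
Total: 570 days.

570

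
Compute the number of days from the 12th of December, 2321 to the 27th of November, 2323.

715

December 2321: 31 − 12 = 19 days remain.
Then 22 full months totalling 669 days.
November 1–27, 2323: 27 days.
Total: 19 + 669 + 27 = 715 days.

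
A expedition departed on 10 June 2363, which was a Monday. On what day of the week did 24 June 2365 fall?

Day-of-year of June 10, 2363: 161.
Day-of-year of June 24, 2365: 175.
2363 has 365 days, so 365 − 161 = 204 days remain in 2363.
Full years: 2364: 366. Sum = 366.
Total: 204 + 366 + 175 = 745 days.
745 mod 7 = 3, so 3 days after Monday is Thursday.

Thursday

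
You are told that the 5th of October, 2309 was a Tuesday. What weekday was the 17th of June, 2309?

Count forward from the earlier date (June 17, 2309) to the later (October 5, 2309):
June 2309: 30 − 17 = 13 days remain.
Then July (31), August (31), September (30): 31 + 31 + 30 = 92 days.
October 1–5, 2309: 5 days.
Total: 13 + 92 + 5 = 110 days.
110 mod 7 = 5, so 5 days before Tuesday is Thursday.

Thursday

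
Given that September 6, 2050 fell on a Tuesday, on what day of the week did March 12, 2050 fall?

Count forward from the earlier date (March 12, 2050) to the later (September 6, 2050):
March 2050: 31 − 12 = 19 days remain.
Then April (30), May (31), June (30), July (31), August (31): 30 + 31 + 30 + 31 + 31 = 153 days.
September 1–6, 2050: 6 days.
Total: 19 + 153 + 6 = 178 days.
178 mod 7 = 3, so 3 days before Tuesday is Saturday.

Saturday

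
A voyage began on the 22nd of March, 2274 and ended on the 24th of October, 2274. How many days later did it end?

216

March 2274: 31 − 22 = 9 days remain.
Then April (30), May (31), June (30), July (31), August (31), September (30): 30 + 31 + 30 + 31 + 31 + 30 = 183 days.
October 1–24, 2274: 24 days.
Total: 9 + 183 + 24 = 216 days.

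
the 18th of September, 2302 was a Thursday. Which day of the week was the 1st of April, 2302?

Count forward from the earlier date (April 1, 2302) to the later (September 18, 2302):
April 2302: 30 − 1 = 29 days remain.
Then May (31), June (30), July (31), August (31): 31 + 30 + 31 + 31 = 123 days.
September 1–18, 2302: 18 days.
Total: 29 + 123 + 18 = 170 days.
170 mod 7 = 2, so 2 days before Thursday is Tuesday.

Tuesday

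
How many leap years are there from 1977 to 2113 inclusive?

33

Years divisible by 4: 1980, 1984, …, 2112 — 34 in all.
Of these, 2100 is divisible by 100 but not 400, so not leap.
2000 is divisible by 400, so still leap.
Leap years: 34 − 1 = 33.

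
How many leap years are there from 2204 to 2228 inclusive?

Years divisible by 4 in [2204, 2228]: 2204, 2208, 2212, 2216, 2220, 2224, 2228.
No century exceptions apply. Count: 7.

7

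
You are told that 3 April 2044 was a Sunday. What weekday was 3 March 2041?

Sunday

Count forward from the earlier date (March 3, 2041) to the later (April 3, 2044):
March 3, 2041 → March 3, 2042: 365 days.
March 3, 2042 → March 3, 2043: 365 days.
March 3, 2043 → March 3, 2044: 366 days (2044 is a leap year).
March 2044: 31 − 3 = 28 days remain.
April 1–3, 2044: 3 days.
Residual: 31 days.
Total: 1127 days.
1127 is a multiple of 7, so 3 March 2041 falls on the same weekday: Sunday.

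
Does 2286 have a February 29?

2286 is not a leap year.

No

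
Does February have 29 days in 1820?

1820 is a leap year.

Yes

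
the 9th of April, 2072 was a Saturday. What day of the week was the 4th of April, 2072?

Count forward from the earlier date (April 4, 2072) to the later (April 9, 2072):
Within April 2072: 9 − 4 = 5 days.
5 mod 7 = 5, so 5 days before Saturday is Monday.

Monday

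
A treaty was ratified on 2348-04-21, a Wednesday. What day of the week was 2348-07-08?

April 2348: 30 − 21 = 9 days remain.
Then May (31), June (30): 31 + 30 = 61 days.
July 1–8, 2348: 8 days.
Total: 9 + 61 + 8 = 78 days.
78 mod 7 = 1, so 1 day after Wednesday is Thursday.

Thursday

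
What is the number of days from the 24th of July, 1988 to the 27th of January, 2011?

8222

From July 24, 1988 to July 24, 2010: 22 years, of which 5 contain a Feb 29 — 17×365 + 5×366 = 8035 days.
(2000 is a leap year (divisible by 400).)
July 2010: 31 − 24 = 7 days remain.
Then August (31), September (30), October (31), November (30), December (31): 31 + 30 + 31 + 30 + 31 = 153 days.
January 1–27, 2011: 27 days.
Residual: 187 days.
Total: 8222 days.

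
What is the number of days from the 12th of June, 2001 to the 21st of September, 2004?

June 12, 2001 → June 12, 2002: 365 days.
June 12, 2002 → June 12, 2003: 365 days.
June 12, 2003 → June 12, 2004: 366 days (2004 is a leap year).
June 2004: 30 − 12 = 18 days remain.
Then July (31), August (31): 31 + 31 = 62 days.
September 1–21, 2004: 21 days.
Residual: 101 days.
Total: 1197 days.

1197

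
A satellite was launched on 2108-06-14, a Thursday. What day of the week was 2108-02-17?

Count forward from the earlier date (February 17, 2108) to the later (June 14, 2108):
February 2108: 29 − 17 = 12 days remain (2108 is a leap year, so February has 29 days).
Then March (31), April (30), May (31): 31 + 30 + 31 = 92 days.
June 1–14, 2108: 14 days.
Total: 12 + 92 + 14 = 118 days.
118 mod 7 = 6, so 6 days before Thursday is Friday.

Friday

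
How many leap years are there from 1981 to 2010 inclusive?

Years divisible by 4 in [1981, 2010]: 1984, 1988, 1992, 1996, 2000, 2004, 2008.
2000 is divisible by 400, so still leap.
No century exceptions apply. Count: 7.

7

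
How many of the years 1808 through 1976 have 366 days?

Years divisible by 4: 1808, 1812, …, 1976 — 43 in all.
Of these, 1900 is divisible by 100 but not 400, so not leap.
Leap years: 43 − 1 = 42.

42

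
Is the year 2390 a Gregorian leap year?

No

2390 is not a leap year.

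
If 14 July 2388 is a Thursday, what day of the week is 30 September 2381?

Wednesday

Count forward from the earlier date (September 30, 2381) to the later (July 14, 2388):
Day-of-year of September 30, 2381: 273.
Day-of-year of July 14, 2388: 196.
2381 has 365 days, so 365 − 273 = 92 days remain in 2381.
Full years: 2382: 365; 2383: 365; 2384: 366; 2385: 365; 2386: 365; 2387: 365. Sum = 2191.
Total: 92 + 2191 + 196 = 2479 days.
2479 mod 7 = 1, so 1 day before Thursday is Wednesday.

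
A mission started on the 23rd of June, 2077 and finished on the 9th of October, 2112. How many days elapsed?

12891

Day-of-year of June 23, 2077: 174.
Day-of-year of October 9, 2112: 283.
2077 has 365 days, so 365 − 174 = 191 days remain in 2077.
Full years 2078–2111: 27 common + 7 leap = 27×365 + 7×366 = 12417 days.
Total: 191 + 12417 + 283 = 12891 days.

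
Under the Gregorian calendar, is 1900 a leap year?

1900 is not a leap year (divisible by 100 but not 400).

No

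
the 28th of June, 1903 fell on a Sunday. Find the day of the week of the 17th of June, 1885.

Count forward from the earlier date (June 17, 1885) to the later (June 28, 1903):
From June 17, 1885 to June 17, 1903: 18 years, of which 3 contain a Feb 29 — 15×365 + 3×366 = 6573 days.
(1900 is not a leap year (divisible by 100 but not 400).)
Within June 1903: 28 − 17 = 11 days.
Total: 6584 days.
6584 mod 7 = 4, so 4 days before Sunday is Wednesday.

Wednesday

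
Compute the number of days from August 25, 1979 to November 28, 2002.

8496

From August 25, 1979 to August 25, 2002: 23 years, of which 6 contain a Feb 29 — 17×365 + 6×366 = 8401 days.
(2000 is a leap year (divisible by 400).)
August 2002: 31 − 25 = 6 days remain.
Then September (30), October (31): 30 + 31 = 61 days.
November 1–28, 2002: 28 days.
Residual: 95 days.
Total: 8496 days.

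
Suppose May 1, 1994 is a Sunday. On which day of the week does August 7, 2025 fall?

Day-of-year of May 1, 1994: 121.
Day-of-year of August 7, 2025: 219.
1994 has 365 days, so 365 − 121 = 244 days remain in 1994.
Full years 1995–2024: 22 common + 8 leap = 22×365 + 8×366 = 10958 days.
Total: 244 + 10958 + 219 = 11421 days.
11421 mod 7 = 4, so 4 days after Sunday is Thursday.

Thursday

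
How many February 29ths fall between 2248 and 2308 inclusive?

15

Years divisible by 4: 2248, 2252, …, 2308 — 16 in all.
Of these, 2300 is divisible by 100 but not 400, so not leap.
Leap years: 16 − 1 = 15.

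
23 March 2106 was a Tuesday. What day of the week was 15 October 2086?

Tuesday

Count forward from the earlier date (October 15, 2086) to the later (March 23, 2106):
Day-of-year of October 15, 2086: 288.
Day-of-year of March 23, 2106: 82.
2086 has 365 days, so 365 − 288 = 77 days remain in 2086.
Full years 2087–2105: 15 common + 4 leap = 15×365 + 4×366 = 6939 days.
Total: 77 + 6939 + 82 = 7098 days.
7098 is a multiple of 7, so 15 October 2086 falls on the same weekday: Tuesday.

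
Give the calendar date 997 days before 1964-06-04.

1961-09-11

Count 997 days before June 4, 1964:
Day-of-year of September 11, 1961: 254.
Day-of-year of June 4, 1964: 156.
1961 has 365 days, so 365 − 254 = 111 days remain in 1961.
Full years: 1962: 365; 1963: 365. Sum = 730.
Total: 111 + 730 + 156 = 997 days.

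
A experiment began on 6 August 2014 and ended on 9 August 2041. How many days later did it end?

9865

From August 6, 2014 to August 6, 2041: 27 years, of which 7 contain a Feb 29 — 20×365 + 7×366 = 9862 days.
Within August 2041: 9 − 6 = 3 days.
Total: 9865 days.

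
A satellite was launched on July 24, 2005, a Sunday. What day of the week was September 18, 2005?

Sunday

July 2005: 31 − 24 = 7 days remain.
Then August (31): 31 days.
September 1–18, 2005: 18 days.
Total: 7 + 31 + 18 = 56 days.
56 is a multiple of 7, so September 18, 2005 falls on the same weekday: Sunday.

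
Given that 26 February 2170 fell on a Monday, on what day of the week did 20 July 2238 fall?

Friday

From February 26, 2170 to February 26, 2238: 68 years, of which 16 contain a Feb 29 — 52×365 + 16×366 = 24836 days.
(2200 is not a leap year (divisible by 100 but not 400).)
February 2238: 28 − 26 = 2 days remain (2238 is not a leap year, so February has 28 days).
Then March (31), April (30), May (31), June (30): 31 + 30 + 31 + 30 = 122 days.
July 1–20, 2238: 20 days.
Residual: 144 days.
Total: 24980 days.
24980 mod 7 = 4, so 4 days after Monday is Friday.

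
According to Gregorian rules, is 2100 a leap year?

No

2100 is not a leap year (divisible by 100 but not 400).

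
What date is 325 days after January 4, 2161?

November 25, 2161

Count 325 days after January 4, 2161:
January 2161: 31 − 4 = 27 days remain.
Then 9 full months totalling 273 days.
November 1–25, 2161: 25 days.
Total: 27 + 273 + 25 = 325 days.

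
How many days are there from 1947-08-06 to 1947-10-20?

August 1947: 31 − 6 = 25 days remain.
Then September (30): 30 days.
October 1–20, 1947: 20 days.
Total: 25 + 30 + 20 = 75 days.

75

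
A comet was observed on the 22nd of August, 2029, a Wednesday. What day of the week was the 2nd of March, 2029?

Friday

Count forward from the earlier date (March 2, 2029) to the later (August 22, 2029):
March 2029: 31 − 2 = 29 days remain.
Then April (30), May (31), June (30), July (31): 30 + 31 + 30 + 31 = 122 days.
August 1–22, 2029: 22 days.
Total: 29 + 122 + 22 = 173 days.
173 mod 7 = 5, so 5 days before Wednesday is Friday.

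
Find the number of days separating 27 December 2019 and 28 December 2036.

6211

Day-of-year of December 27, 2019: 361.
Day-of-year of December 28, 2036: 363.
2019 has 365 days, so 365 − 361 = 4 days remain in 2019.
Full years 2020–2035: 12 common + 4 leap = 12×365 + 4×366 = 5844 days.
Total: 4 + 5844 + 363 = 6211 days.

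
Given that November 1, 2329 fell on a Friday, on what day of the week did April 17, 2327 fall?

Sunday

Count forward from the earlier date (April 17, 2327) to the later (November 1, 2329):
April 2327: 30 − 17 = 13 days remain.
Then 30 full months totalling 915 days.
November 1, 2329: 1 day.
Total: 13 + 915 + 1 = 929 days.
929 mod 7 = 5, so 5 days before Friday is Sunday.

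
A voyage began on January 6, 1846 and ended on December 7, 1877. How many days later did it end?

11658

Day-of-year of January 6, 1846: 6.
Day-of-year of December 7, 1877: 341.
1846 has 365 days, so 365 − 6 = 359 days remain in 1846.
Full years 1847–1876: 22 common + 8 leap = 22×365 + 8×366 = 10958 days.
Total: 359 + 10958 + 341 = 11658 days.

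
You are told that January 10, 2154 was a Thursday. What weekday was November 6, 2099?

Friday

Count forward from the earlier date (November 6, 2099) to the later (January 10, 2154):
From November 6, 2099 to November 6, 2153: 54 years, of which 13 contain a Feb 29 — 41×365 + 13×366 = 19723 days.
(2100 is not a leap year (divisible by 100 but not 400).)
November 2153: 30 − 6 = 24 days remain.
Then December (31): 31 days.
January 1–10, 2154: 10 days.
Residual: 65 days.
Total: 19788 days.
19788 mod 7 = 6, so 6 days before Thursday is Friday.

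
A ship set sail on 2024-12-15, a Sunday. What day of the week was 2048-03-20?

Friday

Day-of-year of December 15, 2024: 350.
Day-of-year of March 20, 2048: 80.
2024 has 366 days, so 366 − 350 = 16 days remain in 2024.
Full years 2025–2047: 18 common + 5 leap = 18×365 + 5×366 = 8400 days.
Total: 16 + 8400 + 80 = 8496 days.
8496 mod 7 = 5, so 5 days after Sunday is Friday.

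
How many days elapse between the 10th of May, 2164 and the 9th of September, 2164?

122

May 2164: 31 − 10 = 21 days remain.
Then June (30), July (31), August (31): 30 + 31 + 31 = 92 days.
September 1–9, 2164: 9 days.
Total: 21 + 92 + 9 = 122 days.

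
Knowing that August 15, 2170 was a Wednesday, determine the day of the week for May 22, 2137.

Wednesday

Count forward from the earlier date (May 22, 2137) to the later (August 15, 2170):
From May 22, 2137 to May 22, 2170: 33 years, of which 8 contain a Feb 29 — 25×365 + 8×366 = 12053 days.
May 2170: 31 − 22 = 9 days remain.
Then June (30), July (31): 30 + 31 = 61 days.
August 1–15, 2170: 15 days.
Residual: 85 days.
Total: 12138 days.
12138 is a multiple of 7, so May 22, 2137 falls on the same weekday: Wednesday.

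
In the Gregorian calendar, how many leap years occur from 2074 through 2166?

22

Years divisible by 4: 2076, 2080, …, 2164 — 23 in all.
Of these, 2100 is divisible by 100 but not 400, so not leap.
Leap years: 23 − 1 = 22.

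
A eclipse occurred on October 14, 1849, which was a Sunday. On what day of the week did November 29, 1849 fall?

October 1849: 31 − 14 = 17 days remain.
November 1–29, 1849: 29 days.
Total: 17 + 29 = 46 days.
46 mod 7 = 4, so 4 days after Sunday is Thursday.

Thursday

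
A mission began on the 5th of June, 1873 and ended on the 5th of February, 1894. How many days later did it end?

From June 5, 1873 to June 5, 1893: 20 years, of which 5 contain a Feb 29 — 15×365 + 5×366 = 7305 days.
June 1893: 30 − 5 = 25 days remain.
Then July (31), August (31), September (30), October (31), November (30), December (31), January (31): 31 + 31 + 30 + 31 + 30 + 31 + 31 = 215 days.
February 1–5, 1894: 5 days (1894 is not a leap year).
Residual: 245 days.
Total: 7550 days.

7550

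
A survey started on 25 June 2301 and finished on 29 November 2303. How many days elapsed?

887

Day-of-year of June 25, 2301: 176.
Day-of-year of November 29, 2303: 333.
2301 has 365 days, so 365 − 176 = 189 days remain in 2301.
Full years: 2302: 365. Sum = 365.
Total: 189 + 365 + 333 = 887 days.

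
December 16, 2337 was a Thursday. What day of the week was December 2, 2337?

Count forward from the earlier date (December 2, 2337) to the later (December 16, 2337):
Within December 2337: 16 − 2 = 14 days.
14 is a multiple of 7, so December 2, 2337 falls on the same weekday: Thursday.

Thursday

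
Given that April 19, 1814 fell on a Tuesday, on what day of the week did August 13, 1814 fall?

Saturday

April 1814: 30 − 19 = 11 days remain.
Then May (31), June (30), July (31): 31 + 30 + 31 = 92 days.
August 1–13, 1814: 13 days.
Total: 11 + 92 + 13 = 116 days.
116 mod 7 = 4, so 4 days after Tuesday is Saturday.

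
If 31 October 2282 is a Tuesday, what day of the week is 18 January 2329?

From October 31, 2282 to October 31, 2328: 46 years, of which 11 contain a Feb 29 — 35×365 + 11×366 = 16801 days.
(2300 is not a leap year (divisible by 100 but not 400).)
October 2328: 31 − 31 = 0 days remain.
Then November (30), December (31): 30 + 31 = 61 days.
January 1–18, 2329: 18 days.
Residual: 79 days.
Total: 16880 days.
16880 mod 7 = 3, so 3 days after Tuesday is Friday.

Friday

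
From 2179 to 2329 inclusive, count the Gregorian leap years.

Years divisible by 4: 2180, 2184, …, 2328 — 38 in all.
Of these, 2200, 2300 are divisible by 100 but not 400, so not leap.
Leap years: 38 − 2 = 36.

36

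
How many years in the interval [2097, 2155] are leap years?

Years divisible by 4: 2100, 2104, …, 2152 — 14 in all.
Of these, 2100 is divisible by 100 but not 400, so not leap.
Leap years: 14 − 1 = 13.

13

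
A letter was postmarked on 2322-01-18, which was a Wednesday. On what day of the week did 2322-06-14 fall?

Wednesday

January 2322: 31 − 18 = 13 days remain.
Then February 2322 (28), March (31), April (30), May (31): 28 + 31 + 30 + 31 = 120 days.
June 1–14, 2322: 14 days.
Total: 13 + 120 + 14 = 147 days.
147 is a multiple of 7, so 2322-06-14 falls on the same weekday: Wednesday.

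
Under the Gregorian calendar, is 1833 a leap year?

1833 is not a leap year.

No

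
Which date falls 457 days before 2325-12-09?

2324-09-08

Count 457 days before December 9, 2325:
Day-of-year of September 8, 2324: 252.
Day-of-year of December 9, 2325: 343.
2324 has 366 days, so 366 − 252 = 114 days remain in 2324.
Total: 114 + 343 = 457 days.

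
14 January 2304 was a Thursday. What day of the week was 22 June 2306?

Friday

January 14, 2304 → January 14, 2305: 366 days (2304 is a leap year).
January 14, 2305 → January 14, 2306: 365 days.
January 2306: 31 − 14 = 17 days remain.
Then February 2306 (28), March (31), April (30), May (31): 28 + 31 + 30 + 31 = 120 days.
June 1–22, 2306: 22 days.
Residual: 159 days.
Total: 890 days.
890 mod 7 = 1, so 1 day after Thursday is Friday.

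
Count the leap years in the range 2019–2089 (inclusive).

18

Years divisible by 4: 2020, 2024, …, 2088 — 18 in all.
No century exceptions apply. Count: 18.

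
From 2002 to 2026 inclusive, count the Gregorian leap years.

Years divisible by 4 in [2002, 2026]: 2004, 2008, 2012, 2016, 2020, 2024.
No century exceptions apply. Count: 6.

6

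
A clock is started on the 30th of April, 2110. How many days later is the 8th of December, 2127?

Day-of-year of April 30, 2110: 120.
Day-of-year of December 8, 2127: 342.
2110 has 365 days, so 365 − 120 = 245 days remain in 2110.
Full years 2111–2126: 12 common + 4 leap = 12×365 + 4×366 = 5844 days.
Total: 245 + 5844 + 342 = 6431 days.

6431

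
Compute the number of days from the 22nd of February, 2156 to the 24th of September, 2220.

Day-of-year of February 22, 2156: 53.
Day-of-year of September 24, 2220: 268.
2156 has 366 days, so 366 − 53 = 313 days remain in 2156.
Full years 2157–2219: 49 common + 14 leap = 49×365 + 14×366 = 23009 days.
Total: 313 + 23009 + 268 = 23590 days.

23590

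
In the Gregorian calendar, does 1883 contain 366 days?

No

1883 is not a leap year.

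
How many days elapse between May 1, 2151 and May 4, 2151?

Within May 2151: 4 − 1 = 3 days.

3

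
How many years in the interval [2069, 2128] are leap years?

Years divisible by 4: 2072, 2076, …, 2128 — 15 in all.
Of these, 2100 is divisible by 100 but not 400, so not leap.
Leap years: 15 − 1 = 14.

14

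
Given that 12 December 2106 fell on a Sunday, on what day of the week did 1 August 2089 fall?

Monday

Count forward from the earlier date (August 1, 2089) to the later (December 12, 2106):
Day-of-year of August 1, 2089: 213.
Day-of-year of December 12, 2106: 346.
2089 has 365 days, so 365 − 213 = 152 days remain in 2089.
Full years 2090–2105: 13 common + 3 leap = 13×365 + 3×366 = 5843 days.
Total: 152 + 5843 + 346 = 6341 days.
6341 mod 7 = 6, so 6 days before Sunday is Monday.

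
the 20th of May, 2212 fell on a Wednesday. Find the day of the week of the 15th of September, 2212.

Tuesday

May 2212: 31 − 20 = 11 days remain.
Then June (30), July (31), August (31): 30 + 31 + 31 = 92 days.
September 1–15, 2212: 15 days.
Total: 11 + 92 + 15 = 118 days.
118 mod 7 = 6, so 6 days after Wednesday is Tuesday.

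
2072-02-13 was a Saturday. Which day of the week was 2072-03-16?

Wednesday

February 2072: 29 − 13 = 16 days remain (2072 is a leap year, so February has 29 days).
March 1–16, 2072: 16 days.
Total: 16 + 16 = 32 days.
32 mod 7 = 4, so 4 days after Saturday is Wednesday.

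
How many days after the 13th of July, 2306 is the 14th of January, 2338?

Day-of-year of July 13, 2306: 194.
Day-of-year of January 14, 2338: 14.
2306 has 365 days, so 365 − 194 = 171 days remain in 2306.
Full years 2307–2337: 23 common + 8 leap = 23×365 + 8×366 = 11323 days.
Total: 171 + 11323 + 14 = 11508 days.

11508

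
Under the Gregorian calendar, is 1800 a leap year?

No

1800 is not a leap year (divisible by 100 but not 400).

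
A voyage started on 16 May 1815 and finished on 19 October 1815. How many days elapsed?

156

May 1815: 31 − 16 = 15 days remain.
Then June (30), July (31), August (31), September (30): 30 + 31 + 31 + 30 = 122 days.
October 1–19, 1815: 19 days.
Total: 15 + 122 + 19 = 156 days.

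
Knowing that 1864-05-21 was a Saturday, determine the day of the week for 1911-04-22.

Saturday

Day-of-year of May 21, 1864: 142.
Day-of-year of April 22, 1911: 112.
1864 has 366 days, so 366 − 142 = 224 days remain in 1864.
Full years 1865–1910: 36 common + 10 leap = 36×365 + 10×366 = 16800 days.
Total: 224 + 16800 + 112 = 17136 days.
17136 is a multiple of 7, so 1911-04-22 falls on the same weekday: Saturday.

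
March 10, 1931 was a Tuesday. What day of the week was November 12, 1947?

Day-of-year of March 10, 1931: 69.
Day-of-year of November 12, 1947: 316.
1931 has 365 days, so 365 − 69 = 296 days remain in 1931.
Full years 1932–1946: 11 common + 4 leap = 11×365 + 4×366 = 5479 days.
Total: 296 + 5479 + 316 = 6091 days.
6091 mod 7 = 1, so 1 day after Tuesday is Wednesday.

Wednesday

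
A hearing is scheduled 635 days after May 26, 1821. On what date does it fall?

February 20, 1823

Count 635 days after May 26, 1821:
Day-of-year of May 26, 1821: 146.
Day-of-year of February 20, 1823: 51.
1821 has 365 days, so 365 − 146 = 219 days remain in 1821.
Full years: 1822: 365. Sum = 365.
Total: 219 + 365 + 51 = 635 days.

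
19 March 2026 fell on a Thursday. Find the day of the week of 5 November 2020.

Thursday

Count forward from the earlier date (November 5, 2020) to the later (March 19, 2026):
Day-of-year of November 5, 2020: 310.
Day-of-year of March 19, 2026: 78.
2020 has 366 days, so 366 − 310 = 56 days remain in 2020.
Full years: 2021: 365; 2022: 365; 2023: 365; 2024: 366; 2025: 365. Sum = 1826.
Total: 56 + 1826 + 78 = 1960 days.
1960 is a multiple of 7, so 5 November 2020 falls on the same weekday: Thursday.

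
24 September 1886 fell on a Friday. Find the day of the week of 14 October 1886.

September 1886: 30 − 24 = 6 days remain.
October 1–14, 1886: 14 days.
Total: 6 + 14 = 20 days.
20 mod 7 = 6, so 6 days after Friday is Thursday.

Thursday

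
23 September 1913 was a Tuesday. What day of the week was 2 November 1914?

Monday

September 1913: 30 − 23 = 7 days remain.
Then 13 full months totalling 396 days.
November 1–2, 1914: 2 days.
Total: 7 + 396 + 2 = 405 days.
405 mod 7 = 6, so 6 days after Tuesday is Monday.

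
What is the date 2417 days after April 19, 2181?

December 1, 2187

Count 2417 days after April 19, 2181:
Day-of-year of April 19, 2181: 109.
Day-of-year of December 1, 2187: 335.
2181 has 365 days, so 365 − 109 = 256 days remain in 2181.
Full years: 2182: 365; 2183: 365; 2184: 366; 2185: 365; 2186: 365. Sum = 1826.
Total: 256 + 1826 + 335 = 2417 days.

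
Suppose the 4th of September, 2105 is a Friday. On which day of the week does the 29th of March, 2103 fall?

Count forward from the earlier date (March 29, 2103) to the later (September 4, 2105):
Day-of-year of March 29, 2103: 88.
Day-of-year of September 4, 2105: 247.
2103 has 365 days, so 365 − 88 = 277 days remain in 2103.
Full years: 2104: 366. Sum = 366.
Total: 277 + 366 + 247 = 890 days.
890 mod 7 = 1, so 1 day before Friday is Thursday.

Thursday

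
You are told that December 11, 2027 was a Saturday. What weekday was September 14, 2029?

Day-of-year of December 11, 2027: 345.
Day-of-year of September 14, 2029: 257.
2027 has 365 days, so 365 − 345 = 20 days remain in 2027.
Full years: 2028: 366. Sum = 366.
Total: 20 + 366 + 257 = 643 days.
643 mod 7 = 6, so 6 days after Saturday is Friday.

Friday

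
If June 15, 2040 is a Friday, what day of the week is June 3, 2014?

Count forward from the earlier date (June 3, 2014) to the later (June 15, 2040):
Day-of-year of June 3, 2014: 154.
Day-of-year of June 15, 2040: 167.
2014 has 365 days, so 365 − 154 = 211 days remain in 2014.
Full years 2015–2039: 19 common + 6 leap = 19×365 + 6×366 = 9131 days.
Total: 211 + 9131 + 167 = 9509 days.
9509 mod 7 = 3, so 3 days before Friday is Tuesday.

Tuesday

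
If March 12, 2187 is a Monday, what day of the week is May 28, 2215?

Sunday

Day-of-year of March 12, 2187: 71.
Day-of-year of May 28, 2215: 148.
2187 has 365 days, so 365 − 71 = 294 days remain in 2187.
Full years 2188–2214: 21 common + 6 leap = 21×365 + 6×366 = 9861 days.
Total: 294 + 9861 + 148 = 10303 days.
10303 mod 7 = 6, so 6 days after Monday is Sunday.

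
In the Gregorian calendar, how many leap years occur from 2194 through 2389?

47

Years divisible by 4: 2196, 2200, …, 2388 — 49 in all.
Of these, 2200, 2300 are divisible by 100 but not 400, so not leap.
Leap years: 49 − 2 = 47.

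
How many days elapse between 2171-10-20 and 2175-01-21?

1189

October 20, 2171 → October 20, 2172: 366 days (2172 is a leap year).
October 20, 2172 → October 20, 2173: 365 days.
October 20, 2173 → October 20, 2174: 365 days.
October 2174: 31 − 20 = 11 days remain.
Then November (30), December (31): 30 + 31 = 61 days.
January 1–21, 2175: 21 days.
Residual: 93 days.
Total: 1189 days.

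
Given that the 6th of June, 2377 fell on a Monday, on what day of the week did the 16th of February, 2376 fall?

Count forward from the earlier date (February 16, 2376) to the later (June 6, 2377):
February 16, 2376 → February 16, 2377: 366 days (2376 is a leap year).
February 2377: 28 − 16 = 12 days remain (2377 is not a leap year, so February has 28 days).
Then March (31), April (30), May (31): 31 + 30 + 31 = 92 days.
June 1–6, 2377: 6 days.
Residual: 110 days.
Total: 476 days.
476 is a multiple of 7, so the 16th of February, 2376 falls on the same weekday: Monday.

Monday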